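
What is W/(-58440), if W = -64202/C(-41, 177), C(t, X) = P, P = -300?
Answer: -32101/8766000 ≈ -0.0036620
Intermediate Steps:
C(t, X) = -300
W = 32101/150 (W = -64202/(-300) = -64202*(-1/300) = 32101/150 ≈ 214.01)
W/(-58440) = (32101/150)/(-58440) = (32101/150)*(-1/58440) = -32101/8766000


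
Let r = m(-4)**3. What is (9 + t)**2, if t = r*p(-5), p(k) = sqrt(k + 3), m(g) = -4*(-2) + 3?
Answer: -3543041 + 23958*I*sqrt(2) ≈ -3.543e+6 + 33882.0*I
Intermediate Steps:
m(g) = 11 (m(g) = 8 + 3 = 11)
p(k) = sqrt(3 + k)
r = 1331 (r = 11**3 = 1331)
t = 1331*I*sqrt(2) (t = 1331*sqrt(3 - 5) = 1331*sqrt(-2) = 1331*(I*sqrt(2)) = 1331*I*sqrt(2) ≈ 1882.3*I)
(9 + t)**2 = (9 + 1331*I*sqrt(2))**2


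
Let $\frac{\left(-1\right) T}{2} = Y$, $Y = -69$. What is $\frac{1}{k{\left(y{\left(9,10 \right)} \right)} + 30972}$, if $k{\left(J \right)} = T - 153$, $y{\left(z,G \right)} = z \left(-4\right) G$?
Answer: $\frac{1}{30957} \approx 3.2303 \cdot 10^{-5}$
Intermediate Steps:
$T = 138$ ($T = \left(-2\right) \left(-69\right) = 138$)
$y{\left(z,G \right)} = - 4 G z$ ($y{\left(z,G \right)} = - 4 z G = - 4 G z$)
$k{\left(J \right)} = -15$ ($k{\left(J \right)} = 138 - 153 = -15$)
$\frac{1}{k{\left(y{\left(9,10 \right)} \right)} + 30972} = \frac{1}{-15 + 30972} = \frac{1}{30957}$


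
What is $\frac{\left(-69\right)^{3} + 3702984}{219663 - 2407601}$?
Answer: $- \frac{3374475}{2187938} \approx -1.5423$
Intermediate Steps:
$\frac{\left(-69\right)^{3} + 3702984}{219663 - 2407601} = \frac{-328509 + 3702984}{-2187938} = 3374475 \left(- \frac{1}{2187938}\right) = - \frac{3374475}{2187938}$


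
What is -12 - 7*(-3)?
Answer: 9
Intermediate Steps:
-12 - 7*(-3) = -12 + 21 = 9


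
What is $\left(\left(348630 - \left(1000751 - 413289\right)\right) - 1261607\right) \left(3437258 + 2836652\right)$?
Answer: $-9413619246490$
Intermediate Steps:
$\left(\left(348630 - \left(1000751 - 413289\right)\right) - 1261607\right) \left(3437258 + 2836652\right) = \left(\left(348630 - \left(1000751 - 413289\right)\right) - 1261607\right) 6273910 = \left(\left(348630 - 587462\right) - 1261607\right) 6273910 = \left(-238832 - 1261607\right) 6273910 = \left(-1500439\right) 6273910 = -9413619246490$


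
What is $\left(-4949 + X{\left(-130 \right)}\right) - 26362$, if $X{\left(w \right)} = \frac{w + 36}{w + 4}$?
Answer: $- \frac{1972546}{63} \approx -31310.0$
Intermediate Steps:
$X{\left(w \right)} = \frac{36 + w}{4 + w}$
$\left(-4949 + X{\left(-130 \right)}\right) - 26362 = \left(-4949 + \frac{36 - 130}{4 - 130}\right) - 26362 = \left(-4949 + \frac{1}{-126} \left(-94\right)\right) - 26362 = \left(-4949 - - \frac{47}{63}\right) - 26362 = \left(-4949 + \frac{47}{63}\right) - 26362 = - \frac{311740}{63} - 26362 = - \frac{1972546}{63}$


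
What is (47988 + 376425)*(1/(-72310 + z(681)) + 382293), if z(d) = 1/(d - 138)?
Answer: 6370642052828073702/39264329 ≈ 1.6225e+11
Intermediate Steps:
z(d) = 1/(-138 + d)
(47988 + 376425)*(1/(-72310 + z(681)) + 382293) = (47988 + 376425)*(1/(-72310 + 1/(-138 + 681)) + 382293) = 424413*(1/(-72310 + 1/543) + 382293) = 424413*(1/(-39264329/543) + 382293) = 424413*(-543/39264329 + 382293) = 424413*(15010478125854/39264329) = 6370642052828073702/39264329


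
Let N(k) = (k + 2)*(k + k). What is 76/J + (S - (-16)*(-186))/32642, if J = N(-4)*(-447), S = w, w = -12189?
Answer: -13867609/29181948 ≈ -0.47521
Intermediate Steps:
S = -12189
N(k) = 2*k*(2 + k) (N(k) = (2 + k)*(2*k) = 2*k*(2 + k))
J = -7152 (J = (2*(-4)*(2 - 4))*(-447) = (2*(-4)*(-2))*(-447) = 16*(-447) = -7152)
76/J + (S - (-16)*(-186))/32642 = 76/(-7152) + (-12189 - (-16)*(-186))/32642 = 76*(-1/7152) + (-12189 - 1*2976)*(1/32642) = -19/1788 + (-12189 - 2976)*(1/32642) = -19/1788 - 15165*1/32642 = -19/1788 - 15165/32642 = -13867609/29181948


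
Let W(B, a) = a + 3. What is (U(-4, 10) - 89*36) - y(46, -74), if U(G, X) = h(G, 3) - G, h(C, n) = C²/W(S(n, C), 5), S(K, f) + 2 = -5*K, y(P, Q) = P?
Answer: -3244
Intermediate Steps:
S(K, f) = -2 - 5*K
W(B, a) = 3 + a
h(C, n) = C²/8 (h(C, n) = C²/(3 + 5) = C²/8)
U(G, X) = -G + G²/8 (U(G, X) = G²/8 - G = -G + G²/8)
(U(-4, 10) - 89*36) - y(46, -74) = ((⅛)*(-4)*(-8 - 4) - 89*36) - 1*46 = ((⅛)*(-4)*(-12) - 3204) - 46 = (6 - 3204) - 46 = -3198 - 46 = -3244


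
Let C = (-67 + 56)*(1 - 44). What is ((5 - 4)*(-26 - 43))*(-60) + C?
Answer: 4613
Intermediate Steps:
C = 473 (C = -11*(-43) = 473)
((5 - 4)*(-26 - 43))*(-60) + C = ((5 - 4)*(-26 - 43))*(-60) + 473 = (1*(-69))*(-60) + 473 = -69*(-60) + 473 = 4140 + 473 = 4613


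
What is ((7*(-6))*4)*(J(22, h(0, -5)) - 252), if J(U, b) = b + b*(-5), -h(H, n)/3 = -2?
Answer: 46368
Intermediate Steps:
h(H, n) = 6 (h(H, n) = -3*(-2) = 6)
J(U, b) = -4*b (J(U, b) = b - 5*b = -4*b)
((7*(-6))*4)*(J(22, h(0, -5)) - 252) = ((7*(-6))*4)*(-4*6 - 252) = (-42*4)*(-24 - 252) = -168*(-276) = 46368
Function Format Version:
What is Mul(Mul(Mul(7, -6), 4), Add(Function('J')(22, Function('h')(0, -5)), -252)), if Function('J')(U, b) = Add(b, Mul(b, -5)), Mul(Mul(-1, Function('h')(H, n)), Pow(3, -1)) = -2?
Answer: 46368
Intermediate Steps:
Function('h')(H, n) = 6 (Function('h')(H, n) = Mul(-3, -2) = 6)
Function('J')(U, b) = Mul(-4, b) (Function('J')(U, b) = Add(b, Mul(-5, b)) = Mul(-4, b))
Mul(Mul(Mul(7, -6), 4), Add(Function('J')(22, Function('h')(0, -5)), -252)) = Mul(Mul(Mul(7, -6), 4), Add(Mul(-4, 6), -252)) = Mul(Mul(-42, 4), Add(-24, -252)) = Mul(-168, -276) = 46368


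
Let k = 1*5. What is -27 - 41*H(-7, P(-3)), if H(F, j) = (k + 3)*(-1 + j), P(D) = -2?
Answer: 957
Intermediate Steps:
k = 5
H(F, j) = -8 + 8*j (H(F, j) = (5 + 3)*(-1 + j) = 8*(-1 + j) = -8 + 8*j)
-27 - 41*H(-7, P(-3)) = -27 - 41*(-8 + 8*(-2)) = -27 - 41*(-8 - 16) = -27 - 41*(-24) = -27 + 984 = 957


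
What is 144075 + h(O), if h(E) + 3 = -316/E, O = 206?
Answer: 14839258/103 ≈ 1.4407e+5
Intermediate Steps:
h(E) = -3 - 316/E
144075 + h(O) = 144075 + (-3 - 316/206) = 144075 + (-3 - 316*1/206) = 144075 + (-3 - 158/103) = 144075 - 467/103 = 14839258/103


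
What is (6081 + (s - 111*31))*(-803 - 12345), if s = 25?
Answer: -35039420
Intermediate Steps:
(6081 + (s - 111*31))*(-803 - 12345) = (6081 + (25 - 111*31))*(-803 - 12345) = (6081 + (25 - 3441))*(-13148) = (6081 - 3416)*(-13148) = 2665*(-13148) = -35039420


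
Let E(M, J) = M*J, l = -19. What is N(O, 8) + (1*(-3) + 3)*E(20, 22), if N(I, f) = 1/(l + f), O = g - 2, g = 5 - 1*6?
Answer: -1/11 ≈ -0.090909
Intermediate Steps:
g = -1 (g = 5 - 6 = -1)
O = -3 (O = -1 - 2 = -3)
N(I, f) = 1/(-19 + f)
E(M, J) = J*M
N(O, 8) + (1*(-3) + 3)*E(20, 22) = 1/(-19 + 8) + (1*(-3) + 3)*(22*20) = 1/(-11) + (-3 + 3)*440 = -1/11 + 0*440 = -1/11 + 0 = -1/11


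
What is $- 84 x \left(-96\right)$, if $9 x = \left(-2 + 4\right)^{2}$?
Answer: $3584$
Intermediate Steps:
$x = \frac{4}{9}$ ($x = \frac{\left(-2 + 4\right)^{2}}{9} = \frac{2^{2}}{9} = \frac{1}{9} \cdot 4 = \frac{4}{9} \approx 0.44444$)
$- 84 x \left(-96\right) = \left(-84\right) \frac{4}{9} \left(-96\right) = \left(- \frac{112}{3}\right) \left(-96\right) = 3584$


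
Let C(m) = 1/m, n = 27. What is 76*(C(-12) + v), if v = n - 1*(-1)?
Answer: 6365/3 ≈ 2121.7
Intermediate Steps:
v = 28 (v = 27 - 1*(-1) = 27 + 1 = 28)
C(m) = 1/m
76*(C(-12) + v) = 76*(1/(-12) + 28) = 76*(-1/12 + 28) = 76*(335/12) = 6365/3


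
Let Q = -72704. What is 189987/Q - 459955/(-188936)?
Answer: -306851939/1717050368 ≈ -0.17871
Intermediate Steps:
189987/Q - 459955/(-188936) = 189987/(-72704) - 459955/(-188936) = 189987*(-1/72704) - 459955*(-1/188936) = -189987/72704 + 459955/188936 = -306851939/1717050368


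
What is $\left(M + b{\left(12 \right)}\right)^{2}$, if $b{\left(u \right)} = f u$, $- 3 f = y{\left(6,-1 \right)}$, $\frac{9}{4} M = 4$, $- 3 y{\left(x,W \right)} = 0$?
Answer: $\frac{256}{81} \approx 3.1605$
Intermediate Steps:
$y{\left(x,W \right)} = 0$ ($y{\left(x,W \right)} = \left(- \frac{1}{3}\right) 0 = 0$)
$M = \frac{16}{9}$ ($M = \frac{4}{9} \cdot 4 = \frac{16}{9} \approx 1.7778$)
$f = 0$ ($f = \left(- \frac{1}{3}\right) 0 = 0$)
$b{\left(u \right)} = 0$ ($b{\left(u \right)} = 0 u = 0$)
$\left(M + b{\left(12 \right)}\right)^{2} = \left(\frac{16}{9} + 0\right)^{2} = \left(\frac{16}{9}\right)^{2} = \frac{256}{81}$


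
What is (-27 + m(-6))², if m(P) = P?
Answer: 1089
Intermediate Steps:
(-27 + m(-6))² = (-27 - 6)² = (-33)² = 1089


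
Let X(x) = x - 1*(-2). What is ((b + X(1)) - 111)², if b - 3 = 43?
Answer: 3844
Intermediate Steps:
X(x) = 2 + x (X(x) = x + 2 = 2 + x)
b = 46 (b = 3 + 43 = 46)
((b + X(1)) - 111)² = ((46 + (2 + 1)) - 111)² = ((46 + 3) - 111)² = (49 - 111)² = (-62)² = 3844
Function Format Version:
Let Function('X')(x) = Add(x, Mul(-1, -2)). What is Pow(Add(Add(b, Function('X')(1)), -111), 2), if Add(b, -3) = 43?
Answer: 3844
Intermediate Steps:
Function('X')(x) = Add(2, x) (Function('X')(x) = Add(x, 2) = Add(2, x))
b = 46 (b = Add(3, 43) = 46)
Pow(Add(Add(b, Function('X')(1)), -111), 2) = Pow(Add(Add(46, Add(2, 1)), -111), 2) = Pow(Add(Add(46, 3), -111), 2) = Pow(Add(49, -111), 2) = Pow(-62, 2) = 3844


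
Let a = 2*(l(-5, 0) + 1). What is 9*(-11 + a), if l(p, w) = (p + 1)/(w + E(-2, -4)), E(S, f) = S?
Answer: -45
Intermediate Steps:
l(p, w) = (1 + p)/(-2 + w) (l(p, w) = (p + 1)/(w - 2) = (1 + p)/(-2 + w))
a = 6 (a = 2*((1 - 5)/(-2 + 0) + 1) = 2*(-4/(-2) + 1) = 2*(-½*(-4) + 1) = 2*(2 + 1) = 2*3 = 6)
9*(-11 + a) = 9*(-11 + 6) = 9*(-5) = -45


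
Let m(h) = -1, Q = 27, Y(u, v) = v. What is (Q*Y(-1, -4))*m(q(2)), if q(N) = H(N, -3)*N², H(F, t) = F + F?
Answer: 108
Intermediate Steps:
H(F, t) = 2*F
q(N) = 2*N³ (q(N) = (2*N)*N² = 2*N³)
(Q*Y(-1, -4))*m(q(2)) = (27*(-4))*(-1) = -108*(-1) = 108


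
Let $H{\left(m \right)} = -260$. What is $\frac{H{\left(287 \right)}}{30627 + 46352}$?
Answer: $- \frac{260}{76979} \approx -0.0033775$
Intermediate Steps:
$\frac{H{\left(287 \right)}}{30627 + 46352} = - \frac{260}{30627 + 46352} = - \frac{260}{76979}$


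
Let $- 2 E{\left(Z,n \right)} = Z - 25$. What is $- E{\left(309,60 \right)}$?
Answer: $142$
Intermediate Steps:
$E{\left(Z,n \right)} = \frac{25}{2} - \frac{Z}{2}$ ($E{\left(Z,n \right)} = - \frac{Z - 25}{2} = - \frac{-25 + Z}{2} = \frac{25}{2} - \frac{Z}{2}$)
$- E{\left(309,60 \right)} = - (\frac{25}{2} - \frac{309}{2}) = \left(-1\right) \left(-142\right) = 142$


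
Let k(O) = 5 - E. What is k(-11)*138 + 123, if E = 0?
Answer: 813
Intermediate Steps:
k(O) = 5 (k(O) = 5 - 1*0 = 5 + 0 = 5)
k(-11)*138 + 123 = 5*138 + 123 = 690 + 123 = 813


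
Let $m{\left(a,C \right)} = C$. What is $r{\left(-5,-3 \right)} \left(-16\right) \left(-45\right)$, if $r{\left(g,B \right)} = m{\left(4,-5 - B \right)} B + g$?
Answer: $720$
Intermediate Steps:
$r{\left(g,B \right)} = g + B \left(-5 - B\right)$ ($r{\left(g,B \right)} = \left(-5 - B\right) B + g = B \left(-5 - B\right) + g = g + B \left(-5 - B\right)$)
$r{\left(-5,-3 \right)} \left(-16\right) \left(-45\right) = \left(-5 - - 3 \left(5 - 3\right)\right) \left(-16\right) \left(-45\right) = \left(-5 - \left(-3\right) 2\right) \left(-16\right) \left(-45\right) = \left(-5 + 6\right) \left(-16\right) \left(-45\right) = 1 \left(-16\right) \left(-45\right) = \left(-16\right) \left(-45\right) = 720$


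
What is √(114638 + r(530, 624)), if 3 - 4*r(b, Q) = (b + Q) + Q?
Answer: 3*√50753/2 ≈ 337.93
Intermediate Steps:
r(b, Q) = ¾ - Q/2 - b/4 (r(b, Q) = ¾ - ((b + Q) + Q)/4 = ¾ - ((Q + b) + Q)/4 = ¾ - (b + 2*Q)/4 = ¾ + (-Q/2 - b/4) = ¾ - Q/2 - b/4)
√(114638 + r(530, 624)) = √(114638 + (¾ - ½*624 - ¼*530)) = √(114638 + (¾ - 312 - 265/2)) = √(114638 - 1775/4) = √(456777/4) = 3*√50753/2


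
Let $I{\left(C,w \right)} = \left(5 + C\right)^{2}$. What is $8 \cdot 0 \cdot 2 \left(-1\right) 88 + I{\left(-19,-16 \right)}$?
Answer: $196$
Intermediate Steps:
$8 \cdot 0 \cdot 2 \left(-1\right) 88 + I{\left(-19,-16 \right)} = 8 \cdot 0 \cdot 2 \left(-1\right) 88 + \left(5 - 19\right)^{2} = 8 \cdot 0 \left(-1\right) 88 + \left(-14\right)^{2} = 0 \left(-1\right) 88 + 196 = 0 \cdot 88 + 196 = 0 + 196 = 196$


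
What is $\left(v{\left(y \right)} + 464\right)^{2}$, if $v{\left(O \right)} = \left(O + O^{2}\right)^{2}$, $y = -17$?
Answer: $5542504704$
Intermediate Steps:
$\left(v{\left(y \right)} + 464\right)^{2} = \left(\left(-17\right)^{2} \left(1 - 17\right)^{2} + 464\right)^{2} = \left(289 \left(-16\right)^{2} + 464\right)^{2} = \left(289 \cdot 256 + 464\right)^{2} = \left(73984 + 464\right)^{2} = 74448^{2} = 5542504704$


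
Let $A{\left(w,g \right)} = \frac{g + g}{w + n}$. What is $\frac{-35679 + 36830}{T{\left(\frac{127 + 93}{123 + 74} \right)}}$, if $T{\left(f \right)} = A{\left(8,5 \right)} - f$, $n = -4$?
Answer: $\frac{453494}{545} \approx 832.1$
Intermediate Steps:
$A{\left(w,g \right)} = \frac{2 g}{-4 + w}$ ($A{\left(w,g \right)} = \frac{g + g}{w - 4} = \frac{2 g}{-4 + w}$)
$T{\left(f \right)} = \frac{5}{2} - f$ ($T{\left(f \right)} = 2 \cdot 5 \frac{1}{-4 + 8} - f = 2 \cdot 5 \cdot \frac{1}{4} - f = \frac{5}{2} - f$)
$\frac{-35679 + 36830}{T{\left(\frac{127 + 93}{123 + 74} \right)}} = \frac{-35679 + 36830}{\frac{5}{2} - \frac{127 + 93}{123 + 74}} = \frac{1151}{\frac{5}{2} - \frac{220}{197}} = \frac{1151}{\frac{545}{394}} = 1151 \cdot \frac{394}{545} = \frac{453494}{545}$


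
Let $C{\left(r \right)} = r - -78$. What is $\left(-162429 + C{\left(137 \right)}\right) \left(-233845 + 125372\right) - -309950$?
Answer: $17596149172$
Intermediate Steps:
$C{\left(r \right)} = 78 + r$ ($C{\left(r \right)} = r + 78 = 78 + r$)
$\left(-162429 + C{\left(137 \right)}\right) \left(-233845 + 125372\right) - -309950 = \left(-162429 + \left(78 + 137\right)\right) \left(-233845 + 125372\right) - -309950 = \left(-162429 + 215\right) \left(-108473\right) + 309950 = \left(-162214\right) \left(-108473\right) + 309950 = 17595839222 + 309950 = 17596149172$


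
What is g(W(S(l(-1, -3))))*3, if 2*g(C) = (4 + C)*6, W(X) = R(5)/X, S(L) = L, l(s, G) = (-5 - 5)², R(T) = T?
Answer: 729/20 ≈ 36.450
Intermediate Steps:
l(s, G) = 100 (l(s, G) = (-10)² = 100)
W(X) = 5/X
g(C) = 12 + 3*C (g(C) = ((4 + C)*6)/2 = (24 + 6*C)/2 = 12 + 3*C)
g(W(S(l(-1, -3))))*3 = (12 + 3*(5/100))*3 = (12 + 3*(5*(1/100)))*3 = (12 + 3*(1/20))*3 = (12 + 3/20)*3 = (243/20)*3 = 729/20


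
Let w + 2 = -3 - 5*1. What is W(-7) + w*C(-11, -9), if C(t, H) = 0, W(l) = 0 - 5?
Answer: -5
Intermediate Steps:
W(l) = -5
w = -10 (w = -2 + (-3 - 5*1) = -2 + (-3 - 5) = -2 - 8 = -10)
W(-7) + w*C(-11, -9) = -5 - 10*0 = -5 + 0 = -5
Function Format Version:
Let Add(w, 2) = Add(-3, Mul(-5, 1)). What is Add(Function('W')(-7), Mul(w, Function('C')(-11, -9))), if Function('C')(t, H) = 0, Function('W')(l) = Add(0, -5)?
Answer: -5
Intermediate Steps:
Function('W')(l) = -5
w = -10 (w = Add(-2, Add(-3, Mul(-5, 1))) = Add(-2, Add(-3, -5)) = Add(-2, -8) = -10)
Add(Function('W')(-7), Mul(w, Function('C')(-11, -9))) = Add(-5, Mul(-10, 0)) = Add(-5, 0) = -5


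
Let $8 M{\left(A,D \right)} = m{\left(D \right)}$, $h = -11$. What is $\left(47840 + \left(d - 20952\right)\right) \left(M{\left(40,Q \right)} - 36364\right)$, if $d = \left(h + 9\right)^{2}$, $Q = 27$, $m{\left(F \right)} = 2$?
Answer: $-977893965$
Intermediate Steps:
$M{\left(A,D \right)} = \frac{1}{4}$ ($M{\left(A,D \right)} = \frac{1}{8} \cdot 2 = \frac{1}{4}$)
$d = 4$ ($d = \left(-11 + 9\right)^{2} = \left(-2\right)^{2} = 4$)
$\left(47840 + \left(d - 20952\right)\right) \left(M{\left(40,Q \right)} - 36364\right) = \left(47840 + \left(4 - 20952\right)\right) \left(\frac{1}{4} - 36364\right) = \left(47840 - 20948\right) \left(- \frac{145455}{4}\right) = 26892 \left(- \frac{145455}{4}\right) = -977893965$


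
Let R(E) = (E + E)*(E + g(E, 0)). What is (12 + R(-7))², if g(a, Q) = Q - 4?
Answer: 27556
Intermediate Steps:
g(a, Q) = -4 + Q
R(E) = 2*E*(-4 + E) (R(E) = (E + E)*(E + (-4 + 0)) = (2*E)*(E - 4) = (2*E)*(-4 + E) = 2*E*(-4 + E))
(12 + R(-7))² = (12 + 2*(-7)*(-4 - 7))² = (12 + 2*(-7)*(-11))² = (12 + 154)² = 166² = 27556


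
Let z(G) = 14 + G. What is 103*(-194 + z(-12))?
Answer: -19776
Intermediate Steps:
103*(-194 + z(-12)) = 103*(-194 + (14 - 12)) = 103*(-194 + 2) = 103*(-192) = -19776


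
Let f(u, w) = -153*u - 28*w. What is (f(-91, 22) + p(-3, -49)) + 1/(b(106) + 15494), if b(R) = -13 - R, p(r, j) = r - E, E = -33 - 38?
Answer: 205640626/15375 ≈ 13375.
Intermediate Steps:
E = -71
p(r, j) = 71 + r (p(r, j) = r - 1*(-71) = r + 71 = 71 + r)
(f(-91, 22) + p(-3, -49)) + 1/(b(106) + 15494) = ((-153*(-91) - 28*22) + (71 - 3)) + 1/((-13 - 1*106) + 15494) = ((13923 - 616) + 68) + 1/((-13 - 106) + 15494) = (13307 + 68) + 1/(-119 + 15494) = 13375 + 1/15375 = 205640626/15375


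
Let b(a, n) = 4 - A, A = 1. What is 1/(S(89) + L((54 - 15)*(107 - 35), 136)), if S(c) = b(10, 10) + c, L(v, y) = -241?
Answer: -1/149 ≈ -0.0067114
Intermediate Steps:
b(a, n) = 3 (b(a, n) = 4 - 1*1 = 4 - 1 = 3)
S(c) = 3 + c
1/(S(89) + L((54 - 15)*(107 - 35), 136)) = 1/((3 + 89) - 241) = 1/(92 - 241) = 1/(-149) = -1/149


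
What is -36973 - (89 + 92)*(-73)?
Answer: -23760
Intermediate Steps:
-36973 - (89 + 92)*(-73) = -36973 - 181*(-73) = -36973 - 1*(-13213) = -36973 + 13213 = -23760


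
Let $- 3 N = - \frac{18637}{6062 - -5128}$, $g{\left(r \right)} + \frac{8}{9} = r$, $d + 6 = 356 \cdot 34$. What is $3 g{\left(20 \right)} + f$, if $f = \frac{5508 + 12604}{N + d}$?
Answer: $\frac{71681601004}{1218445491} \approx 58.83$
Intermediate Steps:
$d = 12098$ ($d = -6 + 356 \cdot 34 = -6 + 12104 = 12098$)
$g{\left(r \right)} = - \frac{8}{9} + r$
$N = \frac{18637}{33570}$ ($N = - \frac{\left(-18637\right) \frac{1}{6062 - -5128}}{3} = - \frac{\left(-18637\right) \frac{1}{6062 + 5128}}{3} = - \frac{\left(-18637\right) \frac{1}{11190}}{3} = \left(- \frac{1}{3}\right) \left(- \frac{18637}{11190}\right) = \frac{18637}{33570} \approx 0.55517$)
$f = \frac{608019840}{406148497}$ ($f = \frac{5508 + 12604}{\frac{18637}{33570} + 12098} = \frac{18112}{\frac{406148497}{33570}} = 18112 \cdot \frac{33570}{406148497} = \frac{608019840}{406148497} \approx 1.497$)
$3 g{\left(20 \right)} + f = 3 \left(- \frac{8}{9} + 20\right) + \frac{608019840}{406148497} = 3 \cdot \frac{172}{9} + \frac{608019840}{406148497} = \frac{172}{3} + \frac{608019840}{406148497} = \frac{71681601004}{1218445491}$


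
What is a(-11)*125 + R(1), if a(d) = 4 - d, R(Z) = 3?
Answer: 1878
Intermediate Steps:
a(-11)*125 + R(1) = (4 - 1*(-11))*125 + 3 = (4 + 11)*125 + 3 = 15*125 + 3 = 1875 + 3 = 1878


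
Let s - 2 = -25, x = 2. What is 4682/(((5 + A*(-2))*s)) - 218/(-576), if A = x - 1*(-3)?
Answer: 1360951/33120 ≈ 41.091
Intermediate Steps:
s = -23 (s = 2 - 25 = -23)
A = 5 (A = 2 - 1*(-3) = 2 + 3 = 5)
4682/(((5 + A*(-2))*s)) - 218/(-576) = 4682/(((5 + 5*(-2))*(-23))) - 218/(-576) = 4682/(((5 - 10)*(-23))) - 218*(-1/576) = 4682/((-5*(-23))) + 109/288 = 4682/115 + 109/288 = 1360951/33120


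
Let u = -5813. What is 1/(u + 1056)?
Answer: -1/4757 ≈ -0.00021022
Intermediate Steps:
1/(u + 1056) = 1/(-5813 + 1056) = 1/(-4757) = -1/4757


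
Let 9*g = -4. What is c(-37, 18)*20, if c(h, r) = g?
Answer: -80/9 ≈ -8.8889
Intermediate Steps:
g = -4/9 (g = (⅑)*(-4) = -4/9 ≈ -0.44444)
c(h, r) = -4/9
c(-37, 18)*20 = -4/9*20 = -80/9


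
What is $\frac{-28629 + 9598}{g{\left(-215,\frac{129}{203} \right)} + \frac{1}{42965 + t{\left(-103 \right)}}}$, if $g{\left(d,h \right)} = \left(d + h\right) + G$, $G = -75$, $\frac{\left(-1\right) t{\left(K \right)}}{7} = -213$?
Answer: $\frac{171746553608}{2611389693} \approx 65.768$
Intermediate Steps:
$t{\left(K \right)} = 1491$ ($t{\left(K \right)} = \left(-7\right) \left(-213\right) = 1491$)
$g{\left(d,h \right)} = -75 + d + h$ ($g{\left(d,h \right)} = \left(d + h\right) - 75 = -75 + d + h$)
$\frac{-28629 + 9598}{g{\left(-215,\frac{129}{203} \right)} + \frac{1}{42965 + t{\left(-103 \right)}}} = \frac{-28629 + 9598}{\left(-75 - 215 + \frac{129}{203}\right) + \frac{1}{42965 + 1491}} = - \frac{19031}{\left(-75 - 215 + 129 \cdot \frac{1}{203}\right) + \frac{1}{44456}} = - \frac{19031}{\left(-75 - 215 + \frac{129}{203}\right) + \frac{1}{44456}} = - \frac{19031}{- \frac{58741}{203} + \frac{1}{44456}} = - \frac{19031}{- \frac{2611389693}{9024568}} = \left(-19031\right) \left(- \frac{9024568}{2611389693}\right) = \frac{171746553608}{2611389693}$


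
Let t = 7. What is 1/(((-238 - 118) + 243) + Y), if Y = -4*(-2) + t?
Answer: -1/98 ≈ -0.010204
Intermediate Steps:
Y = 15 (Y = -4*(-2) + 7 = 8 + 7 = 15)
1/(((-238 - 118) + 243) + Y) = 1/(((-238 - 118) + 243) + 15) = 1/((-356 + 243) + 15) = 1/(-113 + 15) = 1/(-98) = -1/98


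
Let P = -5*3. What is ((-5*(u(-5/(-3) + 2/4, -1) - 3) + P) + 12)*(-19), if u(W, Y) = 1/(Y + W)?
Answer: -1026/7 ≈ -146.57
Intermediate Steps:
u(W, Y) = 1/(W + Y)
P = -15
((-5*(u(-5/(-3) + 2/4, -1) - 3) + P) + 12)*(-19) = ((-5*(1/((-5/(-3) + 2/4) - 1) - 3) - 15) + 12)*(-19) = ((-5*(1/((-5*(-⅓) + 2*(¼)) - 1) - 3) - 15) + 12)*(-19) = ((-5*(1/((5/3 + ½) - 1) - 3) - 15) + 12)*(-19) = ((-5*(1/(13/6 - 1) - 3) - 15) + 12)*(-19) = ((-5*(1/(7/6) - 3) - 15) + 12)*(-19) = ((-5*(6/7 - 3) - 15) + 12)*(-19) = ((-5*(-15/7) - 15) + 12)*(-19) = ((75/7 - 15) + 12)*(-19) = (-30/7 + 12)*(-19) = (54/7)*(-19) = -1026/7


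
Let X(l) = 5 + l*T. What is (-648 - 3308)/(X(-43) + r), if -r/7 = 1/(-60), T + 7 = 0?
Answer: -237360/18367 ≈ -12.923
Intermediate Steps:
T = -7 (T = -7 + 0 = -7)
r = 7/60 (r = -7/(-60) = -7*(-1/60) = 7/60 ≈ 0.11667)
X(l) = 5 - 7*l (X(l) = 5 + l*(-7) = 5 - 7*l)
(-648 - 3308)/(X(-43) + r) = (-648 - 3308)/((5 - 7*(-43)) + 7/60) = -3956/((5 + 301) + 7/60) = -3956/(306 + 7/60) = -3956/18367/60 = -3956*60/18367 = -237360/18367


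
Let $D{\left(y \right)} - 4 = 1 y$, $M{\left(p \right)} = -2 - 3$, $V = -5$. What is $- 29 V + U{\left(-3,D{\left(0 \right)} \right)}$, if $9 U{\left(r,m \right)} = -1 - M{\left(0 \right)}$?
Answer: $\frac{1309}{9} \approx 145.44$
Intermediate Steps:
$M{\left(p \right)} = -5$
$D{\left(y \right)} = 4 + y$ ($D{\left(y \right)} = 4 + 1 y = 4 + y$)
$U{\left(r,m \right)} = \frac{4}{9}$ ($U{\left(r,m \right)} = \frac{-1 - -5}{9} = \frac{-1 + 5}{9} = \frac{1}{9} \cdot 4 = \frac{4}{9}$)
$- 29 V + U{\left(-3,D{\left(0 \right)} \right)} = \left(-29\right) \left(-5\right) + \frac{4}{9} = 145 + \frac{4}{9} = \frac{1309}{9}$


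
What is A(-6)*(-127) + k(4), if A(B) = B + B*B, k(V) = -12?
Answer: -3822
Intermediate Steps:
A(B) = B + B²
A(-6)*(-127) + k(4) = -6*(1 - 6)*(-127) - 12 = -6*(-5)*(-127) - 12 = 30*(-127) - 12 = -3810 - 12 = -3822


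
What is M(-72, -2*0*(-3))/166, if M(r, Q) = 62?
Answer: 31/83 ≈ 0.37349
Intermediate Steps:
M(-72, -2*0*(-3))/166 = 62/166 = 62*(1/166) = 31/83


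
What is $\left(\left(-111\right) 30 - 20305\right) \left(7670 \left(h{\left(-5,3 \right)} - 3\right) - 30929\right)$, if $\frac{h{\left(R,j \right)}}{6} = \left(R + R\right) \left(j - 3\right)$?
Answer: $1274848265$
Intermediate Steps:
$h{\left(R,j \right)} = 12 R \left(-3 + j\right)$ ($h{\left(R,j \right)} = 6 \left(R + R\right) \left(j - 3\right) = 6 \cdot 2 R \left(-3 + j\right) = 12 R \left(-3 + j\right)$)
$\left(\left(-111\right) 30 - 20305\right) \left(7670 \left(h{\left(-5,3 \right)} - 3\right) - 30929\right) = \left(\left(-111\right) 30 - 20305\right) \left(7670 \left(12 \left(-5\right) \left(-3 + 3\right) - 3\right) - 30929\right) = \left(-3330 - 20305\right) \left(7670 \left(12 \left(-5\right) 0 - 3\right) - 30929\right) = - 23635 \left(7670 \left(0 - 3\right) - 30929\right) = - 23635 \left(7670 \left(-3\right) - 30929\right) = - 23635 \left(-23010 - 30929\right) = \left(-23635\right) \left(-53939\right) = 1274848265$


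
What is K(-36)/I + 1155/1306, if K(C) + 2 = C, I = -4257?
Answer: 4966463/5559642 ≈ 0.89331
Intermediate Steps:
K(C) = -2 + C
K(-36)/I + 1155/1306 = (-2 - 36)/(-4257) + 1155/1306 = -38*(-1/4257) + 1155*(1/1306) = 38/4257 + 1155/1306 = 4966463/5559642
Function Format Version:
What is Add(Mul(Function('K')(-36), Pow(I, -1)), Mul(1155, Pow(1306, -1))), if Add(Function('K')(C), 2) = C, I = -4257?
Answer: Rational(4966463, 5559642) ≈ 0.89331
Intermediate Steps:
Function('K')(C) = Add(-2, C)
Add(Mul(Function('K')(-36), Pow(I, -1)), Mul(1155, Pow(1306, -1))) = Add(Mul(Add(-2, -36), Pow(-4257, -1)), Mul(1155, Pow(1306, -1))) = Add(Mul(-38, Rational(-1, 4257)), Mul(1155, Rational(1, 1306))) = Add(Rational(38, 4257), Rational(1155, 1306)) = Rational(4966463, 5559642)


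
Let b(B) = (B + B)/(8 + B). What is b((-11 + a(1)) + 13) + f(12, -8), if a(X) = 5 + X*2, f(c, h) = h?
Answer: -118/17 ≈ -6.9412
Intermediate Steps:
a(X) = 5 + 2*X
b(B) = 2*B/(8 + B) (b(B) = (2*B)/(8 + B) = 2*B/(8 + B))
b((-11 + a(1)) + 13) + f(12, -8) = 2*((-11 + (5 + 2*1)) + 13)/(8 + ((-11 + (5 + 2*1)) + 13)) - 8 = 2*((-11 + (5 + 2)) + 13)/(8 + ((-11 + (5 + 2)) + 13)) - 8 = 2*((-11 + 7) + 13)/(8 + ((-11 + 7) + 13)) - 8 = 2*(-4 + 13)/(8 + (-4 + 13)) - 8 = 2*9/(8 + 9) - 8 = 2*9/17 - 8 = 2*9*(1/17) - 8 = 18/17 - 8 = -118/17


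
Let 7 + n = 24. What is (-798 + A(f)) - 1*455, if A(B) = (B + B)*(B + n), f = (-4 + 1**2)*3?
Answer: -1397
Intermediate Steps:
n = 17 (n = -7 + 24 = 17)
f = -9 (f = (-4 + 1)*3 = -3*3 = -9)
A(B) = 2*B*(17 + B) (A(B) = (B + B)*(B + 17) = (2*B)*(17 + B) = 2*B*(17 + B))
(-798 + A(f)) - 1*455 = (-798 + 2*(-9)*(17 - 9)) - 1*455 = (-798 + 2*(-9)*8) - 455 = (-798 - 144) - 455 = -942 - 455 = -1397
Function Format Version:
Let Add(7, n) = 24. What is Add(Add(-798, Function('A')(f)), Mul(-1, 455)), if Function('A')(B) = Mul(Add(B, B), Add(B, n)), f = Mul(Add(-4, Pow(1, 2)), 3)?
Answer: -1397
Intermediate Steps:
n = 17 (n = Add(-7, 24) = 17)
f = -9 (f = Mul(Add(-4, 1), 3) = Mul(-3, 3) = -9)
Function('A')(B) = Mul(2, B, Add(17, B)) (Function('A')(B) = Mul(Add(B, B), Add(B, 17)) = Mul(Mul(2, B), Add(17, B)) = Mul(2, B, Add(17, B)))
Add(Add(-798, Function('A')(f)), Mul(-1, 455)) = Add(Add(-798, Mul(2, -9, Add(17, -9))), Mul(-1, 455)) = Add(Add(-798, Mul(2, -9, 8)), -455) = Add(Add(-798, -144), -455) = Add(-942, -455) = -1397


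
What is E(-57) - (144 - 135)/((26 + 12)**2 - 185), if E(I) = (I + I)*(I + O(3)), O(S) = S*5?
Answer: 6028083/1259 ≈ 4788.0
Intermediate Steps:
O(S) = 5*S
E(I) = 2*I*(15 + I) (E(I) = (I + I)*(I + 5*3) = (2*I)*(I + 15) = (2*I)*(15 + I) = 2*I*(15 + I))
E(-57) - (144 - 135)/((26 + 12)**2 - 185) = 2*(-57)*(15 - 57) - (144 - 135)/((26 + 12)**2 - 185) = 2*(-57)*(-42) - 9/(38**2 - 185) = 4788 - 9/(1444 - 185) = 4788 - 9/1259 = 6028083/1259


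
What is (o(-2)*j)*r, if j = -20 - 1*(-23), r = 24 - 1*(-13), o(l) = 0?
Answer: 0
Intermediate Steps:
r = 37 (r = 24 + 13 = 37)
j = 3 (j = -20 + 23 = 3)
(o(-2)*j)*r = (0*3)*37 = 0*37 = 0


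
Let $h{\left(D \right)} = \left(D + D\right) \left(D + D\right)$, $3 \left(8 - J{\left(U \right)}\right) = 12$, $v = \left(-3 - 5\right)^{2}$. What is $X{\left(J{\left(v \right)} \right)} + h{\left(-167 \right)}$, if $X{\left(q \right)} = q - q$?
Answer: $111556$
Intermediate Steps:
$v = 64$ ($v = \left(-8\right)^{2} = 64$)
$J{\left(U \right)} = 4$ ($J{\left(U \right)} = 8 - 4 = 4$)
$h{\left(D \right)} = 4 D^{2}$ ($h{\left(D \right)} = 2 D 2 D = 4 D^{2}$)
$X{\left(q \right)} = 0$
$X{\left(J{\left(v \right)} \right)} + h{\left(-167 \right)} = 0 + 4 \left(-167\right)^{2} = 0 + 4 \cdot 27889 = 0 + 111556 = 111556$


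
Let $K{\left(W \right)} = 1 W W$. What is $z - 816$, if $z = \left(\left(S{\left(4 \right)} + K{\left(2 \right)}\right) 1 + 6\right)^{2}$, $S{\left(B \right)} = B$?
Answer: $-620$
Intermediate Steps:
$K{\left(W \right)} = W^{2}$ ($K{\left(W \right)} = W W = W^{2}$)
$z = 196$ ($z = \left(\left(4 + 2^{2}\right) 1 + 6\right)^{2} = \left(\left(4 + 4\right) 1 + 6\right)^{2} = \left(8 \cdot 1 + 6\right)^{2} = \left(8 + 6\right)^{2} = 14^{2} = 196$)
$z - 816 = 196 - 816 = -620$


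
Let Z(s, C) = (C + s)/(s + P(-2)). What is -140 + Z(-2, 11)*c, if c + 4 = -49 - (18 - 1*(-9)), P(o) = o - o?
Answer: 220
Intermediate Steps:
P(o) = 0
Z(s, C) = (C + s)/s (Z(s, C) = (C + s)/(s + 0) = (C + s)/s)
c = -80 (c = -4 + (-49 - (18 - 1*(-9))) = -4 + (-49 - (18 + 9)) = -4 + (-49 - 1*27) = -4 + (-49 - 27) = -4 - 76 = -80)
-140 + Z(-2, 11)*c = -140 + ((11 - 2)/(-2))*(-80) = -140 - 1/2*9*(-80) = -140 - 9/2*(-80) = -140 + 360 = 220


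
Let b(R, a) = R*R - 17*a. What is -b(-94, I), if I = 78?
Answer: -7510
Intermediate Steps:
b(R, a) = R² - 17*a
-b(-94, I) = -((-94)² - 17*78) = -(8836 - 1326) = -1*7510 = -7510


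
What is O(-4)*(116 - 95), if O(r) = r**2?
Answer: 336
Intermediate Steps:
O(-4)*(116 - 95) = (-4)**2*(116 - 95) = 16*21 = 336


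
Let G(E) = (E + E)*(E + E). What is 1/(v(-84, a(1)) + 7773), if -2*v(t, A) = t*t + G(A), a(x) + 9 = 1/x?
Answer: 1/4117 ≈ 0.00024290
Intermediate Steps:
G(E) = 4*E² (G(E) = (2*E)*(2*E) = 4*E²)
a(x) = -9 + 1/x
v(t, A) = -2*A² - t²/2 (v(t, A) = -(t*t + 4*A²)/2 = -(t² + 4*A²)/2 = -2*A² - t²/2)
1/(v(-84, a(1)) + 7773) = 1/((-2*(-9 + 1/1)² - ½*(-84)²) + 7773) = 1/((-2*(-9 + 1)² - ½*7056) + 7773) = 1/((-2*(-8)² - 3528) + 7773) = 1/((-2*64 - 3528) + 7773) = 1/((-128 - 3528) + 7773) = 1/(-3656 + 7773) = 1/4117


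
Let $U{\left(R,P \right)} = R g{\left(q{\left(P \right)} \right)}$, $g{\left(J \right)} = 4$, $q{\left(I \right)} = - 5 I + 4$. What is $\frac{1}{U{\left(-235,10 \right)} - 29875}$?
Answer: $- \frac{1}{30815} \approx -3.2452 \cdot 10^{-5}$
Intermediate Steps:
$q{\left(I \right)} = 4 - 5 I$
$U{\left(R,P \right)} = 4 R$ ($U{\left(R,P \right)} = R 4 = 4 R$)
$\frac{1}{U{\left(-235,10 \right)} - 29875} = \frac{1}{4 \left(-235\right) - 29875} = \frac{1}{-940 - 29875} = \frac{1}{-30815} = - \frac{1}{30815}$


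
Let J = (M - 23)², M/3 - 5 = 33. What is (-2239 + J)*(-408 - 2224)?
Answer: -15902544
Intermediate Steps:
M = 114 (M = 15 + 3*33 = 15 + 99 = 114)
J = 8281 (J = (114 - 23)² = 91² = 8281)
(-2239 + J)*(-408 - 2224) = (-2239 + 8281)*(-408 - 2224) = 6042*(-2632) = -15902544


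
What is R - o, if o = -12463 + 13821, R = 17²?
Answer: -1069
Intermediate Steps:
R = 289
o = 1358
R - o = 289 - 1*1358 = 289 - 1358 = -1069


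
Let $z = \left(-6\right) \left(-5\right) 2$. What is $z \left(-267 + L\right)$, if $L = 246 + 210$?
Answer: $11340$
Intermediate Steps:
$L = 456$
$z = 60$ ($z = 30 \cdot 2 = 60$)
$z \left(-267 + L\right) = 60 \left(-267 + 456\right) = 60 \cdot 189 = 11340$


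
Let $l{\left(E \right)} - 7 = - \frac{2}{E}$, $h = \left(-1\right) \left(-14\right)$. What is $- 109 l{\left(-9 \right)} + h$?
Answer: $- \frac{6959}{9} \approx -773.22$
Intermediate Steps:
$h = 14$
$l{\left(E \right)} = 7 - \frac{2}{E}$
$- 109 l{\left(-9 \right)} + h = - 109 \left(7 - \frac{2}{-9}\right) + 14 = - 109 \left(7 - - \frac{2}{9}\right) + 14 = - 109 \left(7 + \frac{2}{9}\right) + 14 = \left(-109\right) \frac{65}{9} + 14 = - \frac{7085}{9} + 14 = - \frac{6959}{9}$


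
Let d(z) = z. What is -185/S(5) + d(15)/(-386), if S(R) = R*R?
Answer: -14357/1930 ≈ -7.4389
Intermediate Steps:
S(R) = R**2
-185/S(5) + d(15)/(-386) = -185/(5**2) + 15/(-386) = -185/25 + 15*(-1/386) = -185*1/25 - 15/386 = -37/5 - 15/386 = -14357/1930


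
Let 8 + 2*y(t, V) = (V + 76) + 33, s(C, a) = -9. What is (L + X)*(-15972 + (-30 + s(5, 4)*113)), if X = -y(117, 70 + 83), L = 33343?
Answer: -565303104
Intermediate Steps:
y(t, V) = 101/2 + V/2 (y(t, V) = -4 + ((V + 76) + 33)/2 = -4 + ((76 + V) + 33)/2 = -4 + (109 + V)/2 = -4 + (109/2 + V/2) = 101/2 + V/2)
X = -127 (X = -(101/2 + (70 + 83)/2) = -(101/2 + (½)*153) = -(101/2 + 153/2) = -1*127 = -127)
(L + X)*(-15972 + (-30 + s(5, 4)*113)) = (33343 - 127)*(-15972 + (-30 - 9*113)) = 33216*(-15972 + (-30 - 1017)) = 33216*(-15972 - 1047) = 33216*(-17019) = -565303104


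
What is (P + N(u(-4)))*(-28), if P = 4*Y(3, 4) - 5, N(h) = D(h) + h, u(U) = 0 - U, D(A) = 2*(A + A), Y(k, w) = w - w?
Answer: -420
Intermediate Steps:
Y(k, w) = 0
D(A) = 4*A (D(A) = 2*(2*A) = 4*A)
u(U) = -U
N(h) = 5*h (N(h) = 4*h + h = 5*h)
P = -5 (P = 4*0 - 5 = 0 - 5 = -5)
(P + N(u(-4)))*(-28) = (-5 + 5*(-1*(-4)))*(-28) = (-5 + 5*4)*(-28) = (-5 + 20)*(-28) = 15*(-28) = -420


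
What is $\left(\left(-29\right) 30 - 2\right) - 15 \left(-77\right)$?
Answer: $283$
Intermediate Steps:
$\left(\left(-29\right) 30 - 2\right) - 15 \left(-77\right) = \left(-870 - 2\right) - -1155 = -872 + 1155 = 283$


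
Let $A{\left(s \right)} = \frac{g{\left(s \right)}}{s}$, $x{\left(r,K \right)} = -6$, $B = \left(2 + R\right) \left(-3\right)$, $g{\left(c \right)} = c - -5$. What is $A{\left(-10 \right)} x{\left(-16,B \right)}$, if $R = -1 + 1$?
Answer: $-3$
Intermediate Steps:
$R = 0$
$g{\left(c \right)} = 5 + c$ ($g{\left(c \right)} = c + 5 = 5 + c$)
$B = -6$ ($B = \left(2 + 0\right) \left(-3\right) = 2 \left(-3\right) = -6$)
$A{\left(s \right)} = \frac{5 + s}{s}$
$A{\left(-10 \right)} x{\left(-16,B \right)} = \frac{5 - 10}{-10} \left(-6\right) = \left(- \frac{1}{10}\right) \left(-5\right) \left(-6\right) = \frac{1}{2} \left(-6\right) = -3$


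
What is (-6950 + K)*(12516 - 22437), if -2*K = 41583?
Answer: 550446843/2 ≈ 2.7522e+8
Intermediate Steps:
K = -41583/2 (K = -½*41583 = -41583/2 ≈ -20792.)
(-6950 + K)*(12516 - 22437) = (-6950 - 41583/2)*(12516 - 22437) = -55483/2*(-9921) = 550446843/2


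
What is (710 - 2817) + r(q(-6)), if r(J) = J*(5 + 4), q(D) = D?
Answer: -2161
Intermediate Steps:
r(J) = 9*J (r(J) = J*9 = 9*J)
(710 - 2817) + r(q(-6)) = (710 - 2817) + 9*(-6) = -2107 - 54 = -2161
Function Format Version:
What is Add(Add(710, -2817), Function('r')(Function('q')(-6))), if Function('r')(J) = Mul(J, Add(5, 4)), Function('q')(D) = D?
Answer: -2161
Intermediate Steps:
Function('r')(J) = Mul(9, J) (Function('r')(J) = Mul(J, 9) = Mul(9, J))
Add(Add(710, -2817), Function('r')(Function('q')(-6))) = Add(Add(710, -2817), Mul(9, -6)) = Add(-2107, -54) = -2161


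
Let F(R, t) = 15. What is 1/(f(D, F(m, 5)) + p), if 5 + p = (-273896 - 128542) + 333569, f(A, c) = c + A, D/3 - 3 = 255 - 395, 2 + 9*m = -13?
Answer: -1/69270 ≈ -1.4436e-5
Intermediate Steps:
m = -5/3 (m = -2/9 + (1/9)*(-13) = -2/9 - 13/9 = -5/3 ≈ -1.6667)
D = -411 (D = 9 + 3*(255 - 395) = 9 + 3*(-140) = 9 - 420 = -411)
f(A, c) = A + c
p = -68874 (p = -5 + ((-273896 - 128542) + 333569) = -5 + (-402438 + 333569) = -5 - 68869 = -68874)
1/(f(D, F(m, 5)) + p) = 1/((-411 + 15) - 68874) = 1/(-396 - 68874) = 1/(-69270) = -1/69270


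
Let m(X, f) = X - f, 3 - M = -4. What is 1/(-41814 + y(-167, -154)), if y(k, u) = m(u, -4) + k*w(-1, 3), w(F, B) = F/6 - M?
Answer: -6/244603 ≈ -2.4530e-5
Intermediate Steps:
M = 7 (M = 3 - 1*(-4) = 3 + 4 = 7)
w(F, B) = -7 + F/6 (w(F, B) = F/6 - 1*7 = F*(⅙) - 7 = F/6 - 7 = -7 + F/6)
y(k, u) = 4 + u - 43*k/6 (y(k, u) = (u - 1*(-4)) + k*(-7 + (⅙)*(-1)) = (u + 4) + k*(-7 - ⅙) = (4 + u) + k*(-43/6) = (4 + u) - 43*k/6 = 4 + u - 43*k/6)
1/(-41814 + y(-167, -154)) = 1/(-41814 + (4 - 154 - 43/6*(-167))) = 1/(-41814 + (4 - 154 + 7181/6)) = 1/(-41814 + 6281/6) = 1/(-244603/6) = -6/244603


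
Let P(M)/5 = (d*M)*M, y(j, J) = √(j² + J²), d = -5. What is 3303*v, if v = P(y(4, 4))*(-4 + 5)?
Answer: -2642400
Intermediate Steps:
y(j, J) = √(J² + j²)
P(M) = -25*M² (P(M) = 5*((-5*M)*M) = 5*(-5*M²) = -25*M²)
v = -800 (v = (-25*(√(4² + 4²))²)*(-4 + 5) = -25*(√(16 + 16))²*1 = -25*(√32)²*1 = -25*(4*√2)²*1 = -25*32*1 = -800*1 = -800)
3303*v = 3303*(-800) = -2642400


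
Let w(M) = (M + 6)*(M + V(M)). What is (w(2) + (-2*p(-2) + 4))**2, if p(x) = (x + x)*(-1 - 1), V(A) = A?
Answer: 400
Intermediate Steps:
p(x) = -4*x (p(x) = (2*x)*(-2) = -4*x)
w(M) = 2*M*(6 + M) (w(M) = (M + 6)*(M + M) = (6 + M)*(2*M) = 2*M*(6 + M))
(w(2) + (-2*p(-2) + 4))**2 = (2*2*(6 + 2) + (-(-8)*(-2) + 4))**2 = (2*2*8 + (-2*8 + 4))**2 = (32 + (-16 + 4))**2 = (32 - 12)**2 = 20**2 = 400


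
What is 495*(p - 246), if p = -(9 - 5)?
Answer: -123750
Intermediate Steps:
p = -4 (p = -1*4 = -4)
495*(p - 246) = 495*(-4 - 246) = 495*(-250) = -123750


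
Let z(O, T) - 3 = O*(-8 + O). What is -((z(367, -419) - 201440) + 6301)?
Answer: 63383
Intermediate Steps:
z(O, T) = 3 + O*(-8 + O)
-((z(367, -419) - 201440) + 6301) = -(((3 + 367**2 - 8*367) - 201440) + 6301) = -(((3 + 134689 - 2936) - 201440) + 6301) = -((131756 - 201440) + 6301) = -(-69684 + 6301) = -1*(-63383) = 63383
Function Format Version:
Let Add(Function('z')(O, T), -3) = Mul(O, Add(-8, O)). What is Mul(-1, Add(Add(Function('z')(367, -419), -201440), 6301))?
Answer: 63383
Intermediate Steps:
Function('z')(O, T) = Add(3, Mul(O, Add(-8, O)))
Mul(-1, Add(Add(Function('z')(367, -419), -201440), 6301)) = Mul(-1, Add(Add(Add(3, Pow(367, 2), Mul(-8, 367)), -201440), 6301)) = Mul(-1, Add(Add(Add(3, 134689, -2936), -201440), 6301)) = Mul(-1, Add(Add(131756, -201440), 6301)) = Mul(-1, Add(-69684, 6301)) = Mul(-1, -63383) = 63383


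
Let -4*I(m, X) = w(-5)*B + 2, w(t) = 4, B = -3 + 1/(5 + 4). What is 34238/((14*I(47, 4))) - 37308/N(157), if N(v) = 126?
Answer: 657052/903 ≈ 727.63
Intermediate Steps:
B = -26/9 (B = -3 + 1/9 = -3 + ⅑ = -26/9 ≈ -2.8889)
I(m, X) = 43/18 (I(m, X) = -(4*(-26/9) + 2)/4 = -(-104/9 + 2)/4 = -¼*(-86/9) = 43/18)
34238/((14*I(47, 4))) - 37308/N(157) = 34238/((14*(43/18))) - 37308/126 = 34238/(301/9) - 37308*1/126 = 34238*(9/301) - 6218/21 = 308142/301 - 6218/21 = 657052/903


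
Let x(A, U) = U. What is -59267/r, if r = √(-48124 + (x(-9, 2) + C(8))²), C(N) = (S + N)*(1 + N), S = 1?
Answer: 59267*I*√41235/41235 ≈ 291.86*I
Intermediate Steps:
C(N) = (1 + N)² (C(N) = (1 + N)*(1 + N) = (1 + N)²)
r = I*√41235 (r = √(-48124 + (2 + (1 + 8² + 2*8))²) = √(-48124 + (2 + (1 + 64 + 16))²) = √(-48124 + (2 + 81)²) = √(-48124 + 83²) = √(-48124 + 6889) = √(-41235) = I*√41235 ≈ 203.06*I)
-59267/r = -59267*(-I*√41235/41235) = -(-59267)*I*√41235/41235 = 59267*I*√41235/41235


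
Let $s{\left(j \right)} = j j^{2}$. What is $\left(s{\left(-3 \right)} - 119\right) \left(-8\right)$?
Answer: $1168$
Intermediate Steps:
$s{\left(j \right)} = j^{3}$
$\left(s{\left(-3 \right)} - 119\right) \left(-8\right) = \left(\left(-3\right)^{3} - 119\right) \left(-8\right) = \left(-27 - 119\right) \left(-8\right) = \left(-146\right) \left(-8\right) = 1168$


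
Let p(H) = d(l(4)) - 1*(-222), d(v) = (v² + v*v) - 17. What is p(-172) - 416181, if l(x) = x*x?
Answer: -415464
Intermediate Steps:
l(x) = x²
d(v) = -17 + 2*v² (d(v) = (v² + v²) - 17 = 2*v² - 17 = -17 + 2*v²)
p(H) = 717 (p(H) = (-17 + 2*(4²)²) - 1*(-222) = (-17 + 2*16²) + 222 = (-17 + 2*256) + 222 = (-17 + 512) + 222 = 495 + 222 = 717)
p(-172) - 416181 = 717 - 416181 = -415464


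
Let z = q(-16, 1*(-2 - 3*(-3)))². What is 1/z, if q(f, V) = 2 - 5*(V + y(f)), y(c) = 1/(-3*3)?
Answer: 81/85264 ≈ 0.00094999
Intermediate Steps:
y(c) = -⅑ (y(c) = 1/(-9) = -⅑)
q(f, V) = 23/9 - 5*V (q(f, V) = 2 - 5*(V - ⅑) = 2 - 5*(-⅑ + V) = 2 + (5/9 - 5*V) = 23/9 - 5*V)
z = 85264/81 (z = (23/9 - 5*(-2 - 3*(-3)))² = (23/9 - 5*(-2 + 9))² = (23/9 - 5*7)² = (23/9 - 35)² = (-292/9)² = 85264/81 ≈ 1052.6)
1/z = 1/(85264/81) = 81/85264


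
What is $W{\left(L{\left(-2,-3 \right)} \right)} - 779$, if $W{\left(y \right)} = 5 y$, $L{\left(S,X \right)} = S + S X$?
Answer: $-759$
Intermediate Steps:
$W{\left(L{\left(-2,-3 \right)} \right)} - 779 = 5 \left(- 2 \left(1 - 3\right)\right) - 779 = 5 \left(\left(-2\right) \left(-2\right)\right) - 779 = 5 \cdot 4 - 779 = 20 - 779 = -759$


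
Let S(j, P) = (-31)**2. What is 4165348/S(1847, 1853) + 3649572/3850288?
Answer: 4010324164729/925031692 ≈ 4335.3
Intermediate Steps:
S(j, P) = 961
4165348/S(1847, 1853) + 3649572/3850288 = 4165348/961 + 3649572/3850288 = 4165348*(1/961) + 3649572*(1/3850288) = 4165348/961 + 912393/962572 = 4010324164729/925031692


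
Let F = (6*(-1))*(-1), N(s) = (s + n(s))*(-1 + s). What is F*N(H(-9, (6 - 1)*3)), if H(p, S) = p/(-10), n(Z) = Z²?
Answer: -513/500 ≈ -1.0260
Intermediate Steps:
H(p, S) = -p/10 (H(p, S) = p*(-⅒) = -p/10)
N(s) = (-1 + s)*(s + s²) (N(s) = (s + s²)*(-1 + s) = (-1 + s)*(s + s²))
F = 6 (F = -6*(-1) = 6)
F*N(H(-9, (6 - 1)*3)) = 6*((-⅒*(-9))³ - (-1)*(-9)/10) = 6*((9/10)³ - 1*9/10) = 6*(729/1000 - 9/10) = 6*(-171/1000) = -513/500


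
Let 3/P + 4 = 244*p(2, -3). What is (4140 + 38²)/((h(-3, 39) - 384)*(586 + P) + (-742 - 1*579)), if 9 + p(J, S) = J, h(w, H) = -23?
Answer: -9559808/410575755 ≈ -0.023284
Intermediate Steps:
p(J, S) = -9 + J
P = -3/1712 (P = 3/(-4 + 244*(-9 + 2)) = 3/(-4 + 244*(-7)) = 3/(-4 - 1708) = 3/(-1712) = 3*(-1/1712) = -3/1712 ≈ -0.0017523)
(4140 + 38²)/((h(-3, 39) - 384)*(586 + P) + (-742 - 1*579)) = (4140 + 38²)/((-23 - 384)*(586 - 3/1712) + (-742 - 1*579)) = (4140 + 1444)/(-407*1003229/1712 + (-742 - 579)) = 5584/(-408314203/1712 - 1321) = 5584/(-410575755/1712) = 5584*(-1712/410575755) = -9559808/410575755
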